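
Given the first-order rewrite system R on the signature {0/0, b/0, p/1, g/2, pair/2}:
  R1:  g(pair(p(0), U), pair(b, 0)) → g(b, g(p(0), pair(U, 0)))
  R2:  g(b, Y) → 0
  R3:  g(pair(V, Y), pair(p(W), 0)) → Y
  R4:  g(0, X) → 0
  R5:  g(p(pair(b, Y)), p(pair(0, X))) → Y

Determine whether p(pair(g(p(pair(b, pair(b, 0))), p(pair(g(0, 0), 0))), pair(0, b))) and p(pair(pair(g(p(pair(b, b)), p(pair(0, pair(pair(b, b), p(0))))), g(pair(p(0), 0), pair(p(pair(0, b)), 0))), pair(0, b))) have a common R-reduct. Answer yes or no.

yes — NF(t₁) = p(pair(pair(b, 0), pair(0, b))), NF(t₂) = p(pair(pair(b, 0), pair(0, b)))

Reduce t₁ = p(pair(g(p(pair(b, pair(b, 0))), p(pair(g(0, 0), 0))), pair(0, b))):
1. p(pair(g(p(pair(b, pair(b, 0))), p(pair(g(0, 0), 0))), pair(0, b)))  →  p(pair(g(p(pair(b, pair(b, 0))), p(pair(0, 0))), pair(0, b)))   [R4 at 1.1.2.1.1]
2. p(pair(g(p(pair(b, pair(b, 0))), p(pair(0, 0))), pair(0, b)))  →  p(pair(pair(b, 0), pair(0, b)))   [R5 at 1.1]

Reduce t₂ = p(pair(pair(g(p(pair(b, b)), p(pair(0, pair(pair(b, b), p(0))))), g(pair(p(0), 0), pair(p(pair(0, b)), 0))), pair(0, b))):
1. p(pair(pair(g(p(pair(b, b)), p(pair(0, pair(pair(b, b), p(0))))), g(pair(p(0), 0), pair(p(pair(0, b)), 0))), pair(0, b)))  →  p(pair(pair(b, g(pair(p(0), 0), pair(p(pair(0, b)), 0))), pair(0, b)))   [R5 at 1.1.1]
2. p(pair(pair(b, g(pair(p(0), 0), pair(p(pair(0, b)), 0))), pair(0, b)))  →  p(pair(pair(b, 0), pair(0, b)))   [R3 at 1.1.2]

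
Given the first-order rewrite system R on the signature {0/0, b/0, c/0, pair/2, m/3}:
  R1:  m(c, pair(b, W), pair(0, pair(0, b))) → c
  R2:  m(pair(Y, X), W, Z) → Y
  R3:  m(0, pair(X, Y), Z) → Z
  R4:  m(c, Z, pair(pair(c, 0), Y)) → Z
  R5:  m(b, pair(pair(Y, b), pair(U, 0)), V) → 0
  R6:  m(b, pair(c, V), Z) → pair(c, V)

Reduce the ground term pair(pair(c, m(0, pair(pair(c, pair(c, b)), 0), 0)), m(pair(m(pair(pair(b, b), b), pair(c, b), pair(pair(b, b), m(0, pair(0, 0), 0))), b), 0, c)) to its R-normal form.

pair(pair(c, 0), pair(b, b))

1. pair(pair(c, m(0, pair(pair(c, pair(c, b)), 0), 0)), m(pair(m(pair(pair(b, b), b), pair(c, b), pair(pair(b, b), m(0, pair(0, 0), 0))), b), 0, c))  →  pair(pair(c, 0), m(pair(m(pair(pair(b, b), b), pair(c, b), pair(pair(b, b), m(0, pair(0, 0), 0))), b), 0, c))   [R3 at 1.2]
2. pair(pair(c, 0), m(pair(m(pair(pair(b, b), b), pair(c, b), pair(pair(b, b), m(0, pair(0, 0), 0))), b), 0, c))  →  pair(pair(c, 0), m(pair(pair(b, b), b), pair(c, b), pair(pair(b, b), m(0, pair(0, 0), 0))))   [R2 at 2]
3. pair(pair(c, 0), m(pair(pair(b, b), b), pair(c, b), pair(pair(b, b), m(0, pair(0, 0), 0))))  →  pair(pair(c, 0), pair(b, b))   [R2 at 2]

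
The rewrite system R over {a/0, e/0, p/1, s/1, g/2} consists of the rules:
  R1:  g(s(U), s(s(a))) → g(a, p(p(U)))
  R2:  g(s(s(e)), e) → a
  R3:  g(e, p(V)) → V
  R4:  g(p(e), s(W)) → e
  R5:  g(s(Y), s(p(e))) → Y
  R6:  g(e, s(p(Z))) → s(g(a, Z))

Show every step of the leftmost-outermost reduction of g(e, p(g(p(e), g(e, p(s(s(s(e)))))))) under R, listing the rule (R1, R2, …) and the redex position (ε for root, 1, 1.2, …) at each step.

1. g(e, p(g(p(e), g(e, p(s(s(s(e))))))))  →  g(p(e), g(e, p(s(s(s(e))))))   [R3 at ε]
2. g(p(e), g(e, p(s(s(s(e))))))  →  g(p(e), s(s(s(e))))   [R3 at 2]
3. g(p(e), s(s(s(e))))  →  e   [R4 at ε]

e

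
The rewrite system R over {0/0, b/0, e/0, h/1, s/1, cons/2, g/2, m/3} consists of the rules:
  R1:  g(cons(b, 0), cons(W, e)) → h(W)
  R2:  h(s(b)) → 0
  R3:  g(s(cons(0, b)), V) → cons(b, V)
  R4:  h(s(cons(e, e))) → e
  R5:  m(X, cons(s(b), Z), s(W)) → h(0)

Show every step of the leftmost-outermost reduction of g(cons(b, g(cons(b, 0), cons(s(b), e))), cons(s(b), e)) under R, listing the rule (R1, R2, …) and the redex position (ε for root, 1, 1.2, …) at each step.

0

1. g(cons(b, g(cons(b, 0), cons(s(b), e))), cons(s(b), e))  →  g(cons(b, h(s(b))), cons(s(b), e))   [R1 at 1.2]
2. g(cons(b, h(s(b))), cons(s(b), e))  →  g(cons(b, 0), cons(s(b), e))   [R2 at 1.2]
3. g(cons(b, 0), cons(s(b), e))  →  h(s(b))   [R1 at ε]
4. h(s(b))  →  0   [R2 at ε]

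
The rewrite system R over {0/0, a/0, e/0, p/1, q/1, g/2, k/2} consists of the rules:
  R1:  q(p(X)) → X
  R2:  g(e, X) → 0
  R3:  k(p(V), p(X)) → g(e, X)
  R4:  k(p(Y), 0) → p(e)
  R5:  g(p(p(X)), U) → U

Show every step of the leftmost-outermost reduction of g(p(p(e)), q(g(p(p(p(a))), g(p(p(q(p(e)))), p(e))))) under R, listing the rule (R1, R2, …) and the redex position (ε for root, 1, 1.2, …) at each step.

1. g(p(p(e)), q(g(p(p(p(a))), g(p(p(q(p(e)))), p(e)))))  →  q(g(p(p(p(a))), g(p(p(q(p(e)))), p(e))))   [R5 at ε]
2. q(g(p(p(p(a))), g(p(p(q(p(e)))), p(e))))  →  q(g(p(p(q(p(e)))), p(e)))   [R5 at 1]
3. q(g(p(p(q(p(e)))), p(e)))  →  q(p(e))   [R5 at 1]
4. q(p(e))  →  e   [R1 at ε]

e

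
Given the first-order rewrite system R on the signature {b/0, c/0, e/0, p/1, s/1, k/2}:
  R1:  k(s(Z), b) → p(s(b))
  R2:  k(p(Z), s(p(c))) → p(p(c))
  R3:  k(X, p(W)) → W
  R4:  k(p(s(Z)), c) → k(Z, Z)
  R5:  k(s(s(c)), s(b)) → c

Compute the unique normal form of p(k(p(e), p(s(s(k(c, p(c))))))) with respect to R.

p(s(s(c)))

1. p(k(p(e), p(s(s(k(c, p(c)))))))  →  p(s(s(k(c, p(c)))))   [R3 at 1]
2. p(s(s(k(c, p(c)))))  →  p(s(s(c)))   [R3 at 1.1.1]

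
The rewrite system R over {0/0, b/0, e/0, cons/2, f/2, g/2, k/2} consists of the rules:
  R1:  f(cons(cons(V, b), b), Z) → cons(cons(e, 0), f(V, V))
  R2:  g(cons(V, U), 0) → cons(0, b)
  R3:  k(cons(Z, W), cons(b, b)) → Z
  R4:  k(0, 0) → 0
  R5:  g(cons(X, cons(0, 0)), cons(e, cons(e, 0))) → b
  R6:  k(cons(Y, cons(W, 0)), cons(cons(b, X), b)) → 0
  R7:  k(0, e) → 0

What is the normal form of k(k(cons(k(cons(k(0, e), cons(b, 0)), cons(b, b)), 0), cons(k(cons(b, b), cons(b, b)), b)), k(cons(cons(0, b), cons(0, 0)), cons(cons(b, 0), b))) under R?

0

1. k(k(cons(k(cons(k(0, e), cons(b, 0)), cons(b, b)), 0), cons(k(cons(b, b), cons(b, b)), b)), k(cons(cons(0, b), cons(0, 0)), cons(cons(b, 0), b)))  →  k(k(cons(k(0, e), 0), cons(k(cons(b, b), cons(b, b)), b)), k(cons(cons(0, b), cons(0, 0)), cons(cons(b, 0), b)))   [R3 at 1.1.1]
2. k(k(cons(k(0, e), 0), cons(k(cons(b, b), cons(b, b)), b)), k(cons(cons(0, b), cons(0, 0)), cons(cons(b, 0), b)))  →  k(k(cons(0, 0), cons(k(cons(b, b), cons(b, b)), b)), k(cons(cons(0, b), cons(0, 0)), cons(cons(b, 0), b)))   [R7 at 1.1.1]
3. k(k(cons(0, 0), cons(k(cons(b, b), cons(b, b)), b)), k(cons(cons(0, b), cons(0, 0)), cons(cons(b, 0), b)))  →  k(k(cons(0, 0), cons(b, b)), k(cons(cons(0, b), cons(0, 0)), cons(cons(b, 0), b)))   [R3 at 1.2.1]
4. k(k(cons(0, 0), cons(b, b)), k(cons(cons(0, b), cons(0, 0)), cons(cons(b, 0), b)))  →  k(0, k(cons(cons(0, b), cons(0, 0)), cons(cons(b, 0), b)))   [R3 at 1]
5. k(0, k(cons(cons(0, b), cons(0, 0)), cons(cons(b, 0), b)))  →  k(0, 0)   [R6 at 2]
6. k(0, 0)  →  0   [R4 at ε]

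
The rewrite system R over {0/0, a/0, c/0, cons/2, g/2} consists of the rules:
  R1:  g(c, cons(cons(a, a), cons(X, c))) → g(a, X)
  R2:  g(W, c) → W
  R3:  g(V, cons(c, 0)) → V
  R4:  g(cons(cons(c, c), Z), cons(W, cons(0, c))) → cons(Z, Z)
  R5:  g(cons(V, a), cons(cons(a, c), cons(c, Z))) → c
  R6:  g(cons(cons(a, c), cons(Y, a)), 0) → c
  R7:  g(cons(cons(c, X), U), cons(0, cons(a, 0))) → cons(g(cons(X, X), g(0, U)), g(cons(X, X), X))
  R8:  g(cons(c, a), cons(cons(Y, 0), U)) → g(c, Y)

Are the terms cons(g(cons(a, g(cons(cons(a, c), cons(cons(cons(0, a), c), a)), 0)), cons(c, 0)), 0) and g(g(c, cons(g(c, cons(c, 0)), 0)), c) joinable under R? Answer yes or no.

no — NF(t₁) = cons(cons(a, c), 0), NF(t₂) = c

Reduce t₁ = cons(g(cons(a, g(cons(cons(a, c), cons(cons(cons(0, a), c), a)), 0)), cons(c, 0)), 0):
1. cons(g(cons(a, g(cons(cons(a, c), cons(cons(cons(0, a), c), a)), 0)), cons(c, 0)), 0)  →  cons(cons(a, g(cons(cons(a, c), cons(cons(cons(0, a), c), a)), 0)), 0)   [R3 at 1]
2. cons(cons(a, g(cons(cons(a, c), cons(cons(cons(0, a), c), a)), 0)), 0)  →  cons(cons(a, c), 0)   [R6 at 1.2]

Reduce t₂ = g(g(c, cons(g(c, cons(c, 0)), 0)), c):
1. g(g(c, cons(g(c, cons(c, 0)), 0)), c)  →  g(c, cons(g(c, cons(c, 0)), 0))   [R2 at ε]
2. g(c, cons(g(c, cons(c, 0)), 0))  →  g(c, cons(c, 0))   [R3 at 2.1]
3. g(c, cons(c, 0))  →  c   [R3 at ε]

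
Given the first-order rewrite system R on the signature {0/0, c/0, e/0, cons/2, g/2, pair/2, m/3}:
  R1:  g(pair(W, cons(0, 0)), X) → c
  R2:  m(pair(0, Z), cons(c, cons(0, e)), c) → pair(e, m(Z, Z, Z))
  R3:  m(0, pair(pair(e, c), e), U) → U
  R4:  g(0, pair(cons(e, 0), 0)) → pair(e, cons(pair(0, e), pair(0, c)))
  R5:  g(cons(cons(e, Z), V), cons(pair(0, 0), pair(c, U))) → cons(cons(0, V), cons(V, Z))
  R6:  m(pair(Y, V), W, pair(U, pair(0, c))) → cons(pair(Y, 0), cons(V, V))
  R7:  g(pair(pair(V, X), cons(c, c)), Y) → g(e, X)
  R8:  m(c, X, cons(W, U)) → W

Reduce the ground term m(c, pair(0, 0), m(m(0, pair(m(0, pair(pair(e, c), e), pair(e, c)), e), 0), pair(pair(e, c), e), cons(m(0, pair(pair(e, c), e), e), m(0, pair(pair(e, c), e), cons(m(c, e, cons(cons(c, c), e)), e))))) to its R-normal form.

1. m(c, pair(0, 0), m(m(0, pair(m(0, pair(pair(e, c), e), pair(e, c)), e), 0), pair(pair(e, c), e), cons(m(0, pair(pair(e, c), e), e), m(0, pair(pair(e, c), e), cons(m(c, e, cons(cons(c, c), e)), e)))))  →  m(c, pair(0, 0), m(m(0, pair(pair(e, c), e), 0), pair(pair(e, c), e), cons(m(0, pair(pair(e, c), e), e), m(0, pair(pair(e, c), e), cons(m(c, e, cons(cons(c, c), e)), e)))))   [R3 at 3.1.2.1]
2. m(c, pair(0, 0), m(m(0, pair(pair(e, c), e), 0), pair(pair(e, c), e), cons(m(0, pair(pair(e, c), e), e), m(0, pair(pair(e, c), e), cons(m(c, e, cons(cons(c, c), e)), e)))))  →  m(c, pair(0, 0), m(0, pair(pair(e, c), e), cons(m(0, pair(pair(e, c), e), e), m(0, pair(pair(e, c), e), cons(m(c, e, cons(cons(c, c), e)), e)))))   [R3 at 3.1]
3. m(c, pair(0, 0), m(0, pair(pair(e, c), e), cons(m(0, pair(pair(e, c), e), e), m(0, pair(pair(e, c), e), cons(m(c, e, cons(cons(c, c), e)), e)))))  →  m(c, pair(0, 0), cons(m(0, pair(pair(e, c), e), e), m(0, pair(pair(e, c), e), cons(m(c, e, cons(cons(c, c), e)), e))))   [R3 at 3]
4. m(c, pair(0, 0), cons(m(0, pair(pair(e, c), e), e), m(0, pair(pair(e, c), e), cons(m(c, e, cons(cons(c, c), e)), e))))  →  m(0, pair(pair(e, c), e), e)   [R8 at ε]
5. m(0, pair(pair(e, c), e), e)  →  e   [R3 at ε]

e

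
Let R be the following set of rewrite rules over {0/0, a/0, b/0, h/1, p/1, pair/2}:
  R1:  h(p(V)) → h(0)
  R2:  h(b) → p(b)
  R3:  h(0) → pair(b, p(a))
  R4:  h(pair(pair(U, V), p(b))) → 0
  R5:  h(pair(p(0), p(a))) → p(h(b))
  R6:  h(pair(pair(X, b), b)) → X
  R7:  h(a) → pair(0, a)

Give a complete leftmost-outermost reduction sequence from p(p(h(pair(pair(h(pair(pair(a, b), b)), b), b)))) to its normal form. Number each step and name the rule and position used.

p(p(a))

1. p(p(h(pair(pair(h(pair(pair(a, b), b)), b), b))))  →  p(p(h(pair(pair(a, b), b))))   [R6 at 1.1]
2. p(p(h(pair(pair(a, b), b))))  →  p(p(a))   [R6 at 1.1]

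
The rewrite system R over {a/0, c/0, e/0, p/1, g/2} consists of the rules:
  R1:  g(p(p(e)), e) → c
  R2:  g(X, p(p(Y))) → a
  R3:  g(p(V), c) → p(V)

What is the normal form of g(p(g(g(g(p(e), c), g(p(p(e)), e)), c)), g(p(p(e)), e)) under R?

p(p(e))

1. g(p(g(g(g(p(e), c), g(p(p(e)), e)), c)), g(p(p(e)), e))  →  g(p(g(g(p(e), g(p(p(e)), e)), c)), g(p(p(e)), e))   [R3 at 1.1.1.1]
2. g(p(g(g(p(e), g(p(p(e)), e)), c)), g(p(p(e)), e))  →  g(p(g(g(p(e), c), c)), g(p(p(e)), e))   [R1 at 1.1.1.2]
3. g(p(g(g(p(e), c), c)), g(p(p(e)), e))  →  g(p(g(p(e), c)), g(p(p(e)), e))   [R3 at 1.1.1]
4. g(p(g(p(e), c)), g(p(p(e)), e))  →  g(p(p(e)), g(p(p(e)), e))   [R3 at 1.1]
5. g(p(p(e)), g(p(p(e)), e))  →  g(p(p(e)), c)   [R1 at 2]
6. g(p(p(e)), c)  →  p(p(e))   [R3 at ε]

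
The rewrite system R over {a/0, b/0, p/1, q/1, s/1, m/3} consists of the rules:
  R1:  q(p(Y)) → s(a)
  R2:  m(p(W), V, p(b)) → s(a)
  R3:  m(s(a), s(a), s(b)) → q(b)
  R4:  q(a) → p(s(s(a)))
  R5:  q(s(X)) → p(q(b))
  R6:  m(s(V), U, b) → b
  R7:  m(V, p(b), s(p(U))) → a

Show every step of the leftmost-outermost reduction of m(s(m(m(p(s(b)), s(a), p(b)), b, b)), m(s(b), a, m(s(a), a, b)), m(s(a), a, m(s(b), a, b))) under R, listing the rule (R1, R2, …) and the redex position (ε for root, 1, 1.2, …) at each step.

1. m(s(m(m(p(s(b)), s(a), p(b)), b, b)), m(s(b), a, m(s(a), a, b)), m(s(a), a, m(s(b), a, b)))  →  m(s(m(s(a), b, b)), m(s(b), a, m(s(a), a, b)), m(s(a), a, m(s(b), a, b)))   [R2 at 1.1.1]
2. m(s(m(s(a), b, b)), m(s(b), a, m(s(a), a, b)), m(s(a), a, m(s(b), a, b)))  →  m(s(b), m(s(b), a, m(s(a), a, b)), m(s(a), a, m(s(b), a, b)))   [R6 at 1.1]
3. m(s(b), m(s(b), a, m(s(a), a, b)), m(s(a), a, m(s(b), a, b)))  →  m(s(b), m(s(b), a, b), m(s(a), a, m(s(b), a, b)))   [R6 at 2.3]
4. m(s(b), m(s(b), a, b), m(s(a), a, m(s(b), a, b)))  →  m(s(b), b, m(s(a), a, m(s(b), a, b)))   [R6 at 2]
5. m(s(b), b, m(s(a), a, m(s(b), a, b)))  →  m(s(b), b, m(s(a), a, b))   [R6 at 3.3]
6. m(s(b), b, m(s(a), a, b))  →  m(s(b), b, b)   [R6 at 3]
7. m(s(b), b, b)  →  b   [R6 at ε]

b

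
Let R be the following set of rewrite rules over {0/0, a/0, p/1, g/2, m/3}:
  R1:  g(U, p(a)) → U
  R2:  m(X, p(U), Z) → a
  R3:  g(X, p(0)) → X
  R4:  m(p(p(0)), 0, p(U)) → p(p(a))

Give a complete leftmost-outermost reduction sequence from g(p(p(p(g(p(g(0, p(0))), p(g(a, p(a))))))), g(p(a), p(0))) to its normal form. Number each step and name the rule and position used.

1. g(p(p(p(g(p(g(0, p(0))), p(g(a, p(a))))))), g(p(a), p(0)))  →  g(p(p(p(g(p(0), p(g(a, p(a))))))), g(p(a), p(0)))   [R3 at 1.1.1.1.1.1]
2. g(p(p(p(g(p(0), p(g(a, p(a))))))), g(p(a), p(0)))  →  g(p(p(p(g(p(0), p(a))))), g(p(a), p(0)))   [R1 at 1.1.1.1.2.1]
3. g(p(p(p(g(p(0), p(a))))), g(p(a), p(0)))  →  g(p(p(p(p(0)))), g(p(a), p(0)))   [R1 at 1.1.1.1]
4. g(p(p(p(p(0)))), g(p(a), p(0)))  →  g(p(p(p(p(0)))), p(a))   [R3 at 2]
5. g(p(p(p(p(0)))), p(a))  →  p(p(p(p(0))))   [R1 at ε]

p(p(p(p(0))))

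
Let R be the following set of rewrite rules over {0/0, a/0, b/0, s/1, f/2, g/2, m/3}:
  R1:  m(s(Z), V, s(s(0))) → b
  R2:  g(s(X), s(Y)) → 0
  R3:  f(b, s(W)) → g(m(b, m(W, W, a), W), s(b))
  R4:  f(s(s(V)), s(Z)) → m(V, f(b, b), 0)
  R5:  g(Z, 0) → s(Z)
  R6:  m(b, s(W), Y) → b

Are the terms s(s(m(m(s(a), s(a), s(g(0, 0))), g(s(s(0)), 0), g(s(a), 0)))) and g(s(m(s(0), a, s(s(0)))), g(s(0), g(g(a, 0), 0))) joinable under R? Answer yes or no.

Reduce t₁ = s(s(m(m(s(a), s(a), s(g(0, 0))), g(s(s(0)), 0), g(s(a), 0)))):
1. s(s(m(m(s(a), s(a), s(g(0, 0))), g(s(s(0)), 0), g(s(a), 0))))  →  s(s(m(m(s(a), s(a), s(s(0))), g(s(s(0)), 0), g(s(a), 0))))   [R5 at 1.1.1.3.1]
2. s(s(m(m(s(a), s(a), s(s(0))), g(s(s(0)), 0), g(s(a), 0))))  →  s(s(m(b, g(s(s(0)), 0), g(s(a), 0))))   [R1 at 1.1.1]
3. s(s(m(b, g(s(s(0)), 0), g(s(a), 0))))  →  s(s(m(b, s(s(s(0))), g(s(a), 0))))   [R5 at 1.1.2]
4. s(s(m(b, s(s(s(0))), g(s(a), 0))))  →  s(s(b))   [R6 at 1.1]

Reduce t₂ = g(s(m(s(0), a, s(s(0)))), g(s(0), g(g(a, 0), 0))):
1. g(s(m(s(0), a, s(s(0)))), g(s(0), g(g(a, 0), 0)))  →  g(s(b), g(s(0), g(g(a, 0), 0)))   [R1 at 1.1]
2. g(s(b), g(s(0), g(g(a, 0), 0)))  →  g(s(b), g(s(0), s(g(a, 0))))   [R5 at 2.2]
3. g(s(b), g(s(0), s(g(a, 0))))  →  g(s(b), 0)   [R2 at 2]
4. g(s(b), 0)  →  s(s(b))   [R5 at ε]

yes — NF(t₁) = s(s(b)), NF(t₂) = s(s(b))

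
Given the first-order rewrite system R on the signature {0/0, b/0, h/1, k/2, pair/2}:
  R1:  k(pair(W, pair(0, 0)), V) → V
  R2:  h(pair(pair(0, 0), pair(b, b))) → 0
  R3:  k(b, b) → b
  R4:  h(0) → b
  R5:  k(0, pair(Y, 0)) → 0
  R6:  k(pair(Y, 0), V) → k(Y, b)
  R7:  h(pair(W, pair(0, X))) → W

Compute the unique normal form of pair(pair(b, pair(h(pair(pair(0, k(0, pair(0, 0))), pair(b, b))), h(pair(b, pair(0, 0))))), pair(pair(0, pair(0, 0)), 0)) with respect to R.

1. pair(pair(b, pair(h(pair(pair(0, k(0, pair(0, 0))), pair(b, b))), h(pair(b, pair(0, 0))))), pair(pair(0, pair(0, 0)), 0))  →  pair(pair(b, pair(h(pair(pair(0, 0), pair(b, b))), h(pair(b, pair(0, 0))))), pair(pair(0, pair(0, 0)), 0))   [R5 at 1.2.1.1.1.2]
2. pair(pair(b, pair(h(pair(pair(0, 0), pair(b, b))), h(pair(b, pair(0, 0))))), pair(pair(0, pair(0, 0)), 0))  →  pair(pair(b, pair(0, h(pair(b, pair(0, 0))))), pair(pair(0, pair(0, 0)), 0))   [R2 at 1.2.1]
3. pair(pair(b, pair(0, h(pair(b, pair(0, 0))))), pair(pair(0, pair(0, 0)), 0))  →  pair(pair(b, pair(0, b)), pair(pair(0, pair(0, 0)), 0))   [R7 at 1.2.2]

pair(pair(b, pair(0, b)), pair(pair(0, pair(0, 0)), 0))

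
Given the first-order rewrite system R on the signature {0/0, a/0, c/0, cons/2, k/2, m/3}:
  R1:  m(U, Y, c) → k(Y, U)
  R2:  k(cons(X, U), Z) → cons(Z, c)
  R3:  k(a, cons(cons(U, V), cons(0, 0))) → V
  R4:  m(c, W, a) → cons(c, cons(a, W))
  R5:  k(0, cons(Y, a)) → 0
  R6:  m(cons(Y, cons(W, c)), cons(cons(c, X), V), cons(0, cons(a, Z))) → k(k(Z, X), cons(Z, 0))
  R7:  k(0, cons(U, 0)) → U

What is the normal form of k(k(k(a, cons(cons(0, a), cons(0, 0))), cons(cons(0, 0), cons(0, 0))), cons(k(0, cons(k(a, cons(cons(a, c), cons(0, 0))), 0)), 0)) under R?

c

1. k(k(k(a, cons(cons(0, a), cons(0, 0))), cons(cons(0, 0), cons(0, 0))), cons(k(0, cons(k(a, cons(cons(a, c), cons(0, 0))), 0)), 0))  →  k(k(a, cons(cons(0, 0), cons(0, 0))), cons(k(0, cons(k(a, cons(cons(a, c), cons(0, 0))), 0)), 0))   [R3 at 1.1]
2. k(k(a, cons(cons(0, 0), cons(0, 0))), cons(k(0, cons(k(a, cons(cons(a, c), cons(0, 0))), 0)), 0))  →  k(0, cons(k(0, cons(k(a, cons(cons(a, c), cons(0, 0))), 0)), 0))   [R3 at 1]
3. k(0, cons(k(0, cons(k(a, cons(cons(a, c), cons(0, 0))), 0)), 0))  →  k(0, cons(k(a, cons(cons(a, c), cons(0, 0))), 0))   [R7 at ε]
4. k(0, cons(k(a, cons(cons(a, c), cons(0, 0))), 0))  →  k(a, cons(cons(a, c), cons(0, 0)))   [R7 at ε]
5. k(a, cons(cons(a, c), cons(0, 0)))  →  c   [R3 at ε]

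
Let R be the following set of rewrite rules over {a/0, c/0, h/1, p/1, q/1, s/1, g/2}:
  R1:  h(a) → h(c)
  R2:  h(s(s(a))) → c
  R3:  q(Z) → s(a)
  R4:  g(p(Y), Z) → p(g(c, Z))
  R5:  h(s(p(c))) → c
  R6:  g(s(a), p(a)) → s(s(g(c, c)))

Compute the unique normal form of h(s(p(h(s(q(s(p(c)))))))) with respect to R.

c

1. h(s(p(h(s(q(s(p(c))))))))  →  h(s(p(h(s(s(a))))))   [R3 at 1.1.1.1.1]
2. h(s(p(h(s(s(a))))))  →  h(s(p(c)))   [R2 at 1.1.1]
3. h(s(p(c)))  →  c   [R5 at ε]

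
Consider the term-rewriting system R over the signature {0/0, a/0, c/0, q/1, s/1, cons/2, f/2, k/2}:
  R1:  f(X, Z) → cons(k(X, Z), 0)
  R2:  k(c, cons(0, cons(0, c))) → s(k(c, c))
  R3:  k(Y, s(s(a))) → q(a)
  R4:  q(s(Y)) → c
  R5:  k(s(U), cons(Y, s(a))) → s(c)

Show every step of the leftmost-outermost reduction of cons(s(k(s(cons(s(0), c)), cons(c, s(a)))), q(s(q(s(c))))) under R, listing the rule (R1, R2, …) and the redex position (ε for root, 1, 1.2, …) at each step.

1. cons(s(k(s(cons(s(0), c)), cons(c, s(a)))), q(s(q(s(c)))))  →  cons(s(s(c)), q(s(q(s(c)))))   [R5 at 1.1]
2. cons(s(s(c)), q(s(q(s(c)))))  →  cons(s(s(c)), c)   [R4 at 2]

cons(s(s(c)), c)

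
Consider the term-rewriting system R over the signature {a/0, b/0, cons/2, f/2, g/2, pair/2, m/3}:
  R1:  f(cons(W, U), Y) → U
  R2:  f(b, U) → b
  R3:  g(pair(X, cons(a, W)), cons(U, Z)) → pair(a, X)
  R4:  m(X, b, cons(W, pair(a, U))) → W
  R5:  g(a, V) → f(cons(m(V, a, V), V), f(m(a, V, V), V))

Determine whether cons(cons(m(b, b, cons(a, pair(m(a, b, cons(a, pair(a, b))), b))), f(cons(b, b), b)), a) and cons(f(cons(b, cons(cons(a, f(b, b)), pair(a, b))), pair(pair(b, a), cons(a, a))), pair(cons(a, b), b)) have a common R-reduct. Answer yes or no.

no — NF(t₁) = cons(cons(a, b), a), NF(t₂) = cons(cons(cons(a, b), pair(a, b)), pair(cons(a, b), b))

Reduce t₁ = cons(cons(m(b, b, cons(a, pair(m(a, b, cons(a, pair(a, b))), b))), f(cons(b, b), b)), a):
1. cons(cons(m(b, b, cons(a, pair(m(a, b, cons(a, pair(a, b))), b))), f(cons(b, b), b)), a)  →  cons(cons(m(b, b, cons(a, pair(a, b))), f(cons(b, b), b)), a)   [R4 at 1.1.3.2.1]
2. cons(cons(m(b, b, cons(a, pair(a, b))), f(cons(b, b), b)), a)  →  cons(cons(a, f(cons(b, b), b)), a)   [R4 at 1.1]
3. cons(cons(a, f(cons(b, b), b)), a)  →  cons(cons(a, b), a)   [R1 at 1.2]

Reduce t₂ = cons(f(cons(b, cons(cons(a, f(b, b)), pair(a, b))), pair(pair(b, a), cons(a, a))), pair(cons(a, b), b)):
1. cons(f(cons(b, cons(cons(a, f(b, b)), pair(a, b))), pair(pair(b, a), cons(a, a))), pair(cons(a, b), b))  →  cons(cons(cons(a, f(b, b)), pair(a, b)), pair(cons(a, b), b))   [R1 at 1]
2. cons(cons(cons(a, f(b, b)), pair(a, b)), pair(cons(a, b), b))  →  cons(cons(cons(a, b), pair(a, b)), pair(cons(a, b), b))   [R2 at 1.1.2]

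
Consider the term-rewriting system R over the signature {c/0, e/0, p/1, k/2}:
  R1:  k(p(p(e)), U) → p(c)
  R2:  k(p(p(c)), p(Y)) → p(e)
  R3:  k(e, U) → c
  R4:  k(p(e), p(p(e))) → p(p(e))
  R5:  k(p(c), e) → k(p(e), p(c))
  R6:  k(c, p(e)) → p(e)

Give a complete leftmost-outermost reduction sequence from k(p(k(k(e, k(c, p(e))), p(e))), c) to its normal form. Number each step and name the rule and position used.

1. k(p(k(k(e, k(c, p(e))), p(e))), c)  →  k(p(k(c, p(e))), c)   [R3 at 1.1.1]
2. k(p(k(c, p(e))), c)  →  k(p(p(e)), c)   [R6 at 1.1]
3. k(p(p(e)), c)  →  p(c)   [R1 at ε]

p(c)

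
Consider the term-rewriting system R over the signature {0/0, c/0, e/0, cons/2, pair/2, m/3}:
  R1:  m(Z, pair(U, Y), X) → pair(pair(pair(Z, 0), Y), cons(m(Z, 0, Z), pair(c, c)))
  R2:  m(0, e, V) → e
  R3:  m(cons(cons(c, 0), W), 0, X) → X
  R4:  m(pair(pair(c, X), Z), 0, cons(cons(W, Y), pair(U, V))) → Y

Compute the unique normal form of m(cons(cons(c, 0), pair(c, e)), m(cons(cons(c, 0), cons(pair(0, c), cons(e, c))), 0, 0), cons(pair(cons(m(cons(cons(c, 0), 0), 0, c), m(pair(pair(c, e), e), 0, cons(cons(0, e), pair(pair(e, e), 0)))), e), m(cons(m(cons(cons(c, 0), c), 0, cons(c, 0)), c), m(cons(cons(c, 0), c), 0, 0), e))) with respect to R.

cons(pair(cons(c, e), e), e)

1. m(cons(cons(c, 0), pair(c, e)), m(cons(cons(c, 0), cons(pair(0, c), cons(e, c))), 0, 0), cons(pair(cons(m(cons(cons(c, 0), 0), 0, c), m(pair(pair(c, e), e), 0, cons(cons(0, e), pair(pair(e, e), 0)))), e), m(cons(m(cons(cons(c, 0), c), 0, cons(c, 0)), c), m(cons(cons(c, 0), c), 0, 0), e)))  →  m(cons(cons(c, 0), pair(c, e)), 0, cons(pair(cons(m(cons(cons(c, 0), 0), 0, c), m(pair(pair(c, e), e), 0, cons(cons(0, e), pair(pair(e, e), 0)))), e), m(cons(m(cons(cons(c, 0), c), 0, cons(c, 0)), c), m(cons(cons(c, 0), c), 0, 0), e)))   [R3 at 2]
2. m(cons(cons(c, 0), pair(c, e)), 0, cons(pair(cons(m(cons(cons(c, 0), 0), 0, c), m(pair(pair(c, e), e), 0, cons(cons(0, e), pair(pair(e, e), 0)))), e), m(cons(m(cons(cons(c, 0), c), 0, cons(c, 0)), c), m(cons(cons(c, 0), c), 0, 0), e)))  →  cons(pair(cons(m(cons(cons(c, 0), 0), 0, c), m(pair(pair(c, e), e), 0, cons(cons(0, e), pair(pair(e, e), 0)))), e), m(cons(m(cons(cons(c, 0), c), 0, cons(c, 0)), c), m(cons(cons(c, 0), c), 0, 0), e))   [R3 at ε]
3. cons(pair(cons(m(cons(cons(c, 0), 0), 0, c), m(pair(pair(c, e), e), 0, cons(cons(0, e), pair(pair(e, e), 0)))), e), m(cons(m(cons(cons(c, 0), c), 0, cons(c, 0)), c), m(cons(cons(c, 0), c), 0, 0), e))  →  cons(pair(cons(c, m(pair(pair(c, e), e), 0, cons(cons(0, e), pair(pair(e, e), 0)))), e), m(cons(m(cons(cons(c, 0), c), 0, cons(c, 0)), c), m(cons(cons(c, 0), c), 0, 0), e))   [R3 at 1.1.1]
4. cons(pair(cons(c, m(pair(pair(c, e), e), 0, cons(cons(0, e), pair(pair(e, e), 0)))), e), m(cons(m(cons(cons(c, 0), c), 0, cons(c, 0)), c), m(cons(cons(c, 0), c), 0, 0), e))  →  cons(pair(cons(c, e), e), m(cons(m(cons(cons(c, 0), c), 0, cons(c, 0)), c), m(cons(cons(c, 0), c), 0, 0), e))   [R4 at 1.1.2]
5. cons(pair(cons(c, e), e), m(cons(m(cons(cons(c, 0), c), 0, cons(c, 0)), c), m(cons(cons(c, 0), c), 0, 0), e))  →  cons(pair(cons(c, e), e), m(cons(cons(c, 0), c), m(cons(cons(c, 0), c), 0, 0), e))   [R3 at 2.1.1]
6. cons(pair(cons(c, e), e), m(cons(cons(c, 0), c), m(cons(cons(c, 0), c), 0, 0), e))  →  cons(pair(cons(c, e), e), m(cons(cons(c, 0), c), 0, e))   [R3 at 2.2]
7. cons(pair(cons(c, e), e), m(cons(cons(c, 0), c), 0, e))  →  cons(pair(cons(c, e), e), e)   [R3 at 2]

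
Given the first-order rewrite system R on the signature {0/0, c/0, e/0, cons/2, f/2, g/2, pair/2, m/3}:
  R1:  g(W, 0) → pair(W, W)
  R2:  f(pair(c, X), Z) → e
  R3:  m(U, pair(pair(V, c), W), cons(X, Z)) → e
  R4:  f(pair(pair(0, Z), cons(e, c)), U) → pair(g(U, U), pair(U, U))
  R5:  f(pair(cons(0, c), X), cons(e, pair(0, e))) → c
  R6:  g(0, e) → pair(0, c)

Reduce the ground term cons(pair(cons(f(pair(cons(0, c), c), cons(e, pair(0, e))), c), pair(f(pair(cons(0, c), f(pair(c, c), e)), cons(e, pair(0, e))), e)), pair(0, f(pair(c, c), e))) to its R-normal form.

1. cons(pair(cons(f(pair(cons(0, c), c), cons(e, pair(0, e))), c), pair(f(pair(cons(0, c), f(pair(c, c), e)), cons(e, pair(0, e))), e)), pair(0, f(pair(c, c), e)))  →  cons(pair(cons(c, c), pair(f(pair(cons(0, c), f(pair(c, c), e)), cons(e, pair(0, e))), e)), pair(0, f(pair(c, c), e)))   [R5 at 1.1.1]
2. cons(pair(cons(c, c), pair(f(pair(cons(0, c), f(pair(c, c), e)), cons(e, pair(0, e))), e)), pair(0, f(pair(c, c), e)))  →  cons(pair(cons(c, c), pair(c, e)), pair(0, f(pair(c, c), e)))   [R5 at 1.2.1]
3. cons(pair(cons(c, c), pair(c, e)), pair(0, f(pair(c, c), e)))  →  cons(pair(cons(c, c), pair(c, e)), pair(0, e))   [R2 at 2.2]

cons(pair(cons(c, c), pair(c, e)), pair(0, e))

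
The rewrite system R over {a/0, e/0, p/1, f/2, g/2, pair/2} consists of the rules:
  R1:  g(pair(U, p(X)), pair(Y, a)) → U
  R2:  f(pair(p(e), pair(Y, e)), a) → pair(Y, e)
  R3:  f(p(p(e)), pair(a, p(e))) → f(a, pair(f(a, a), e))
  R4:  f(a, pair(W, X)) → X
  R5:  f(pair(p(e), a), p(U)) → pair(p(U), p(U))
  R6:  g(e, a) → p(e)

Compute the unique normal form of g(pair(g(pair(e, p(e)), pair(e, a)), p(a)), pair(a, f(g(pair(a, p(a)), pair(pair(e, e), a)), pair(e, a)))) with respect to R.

1. g(pair(g(pair(e, p(e)), pair(e, a)), p(a)), pair(a, f(g(pair(a, p(a)), pair(pair(e, e), a)), pair(e, a))))  →  g(pair(e, p(a)), pair(a, f(g(pair(a, p(a)), pair(pair(e, e), a)), pair(e, a))))   [R1 at 1.1]
2. g(pair(e, p(a)), pair(a, f(g(pair(a, p(a)), pair(pair(e, e), a)), pair(e, a))))  →  g(pair(e, p(a)), pair(a, f(a, pair(e, a))))   [R1 at 2.2.1]
3. g(pair(e, p(a)), pair(a, f(a, pair(e, a))))  →  g(pair(e, p(a)), pair(a, a))   [R4 at 2.2]
4. g(pair(e, p(a)), pair(a, a))  →  e   [R1 at ε]

e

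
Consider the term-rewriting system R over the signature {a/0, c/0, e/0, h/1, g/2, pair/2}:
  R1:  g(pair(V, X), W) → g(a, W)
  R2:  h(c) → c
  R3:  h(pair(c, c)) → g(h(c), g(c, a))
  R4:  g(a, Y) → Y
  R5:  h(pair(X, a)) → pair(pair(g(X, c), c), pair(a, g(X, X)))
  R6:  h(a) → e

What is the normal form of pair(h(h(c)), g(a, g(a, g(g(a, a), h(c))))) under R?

1. pair(h(h(c)), g(a, g(a, g(g(a, a), h(c)))))  →  pair(h(c), g(a, g(a, g(g(a, a), h(c)))))   [R2 at 1.1]
2. pair(h(c), g(a, g(a, g(g(a, a), h(c)))))  →  pair(c, g(a, g(a, g(g(a, a), h(c)))))   [R2 at 1]
3. pair(c, g(a, g(a, g(g(a, a), h(c)))))  →  pair(c, g(a, g(g(a, a), h(c))))   [R4 at 2]
4. pair(c, g(a, g(g(a, a), h(c))))  →  pair(c, g(g(a, a), h(c)))   [R4 at 2]
5. pair(c, g(g(a, a), h(c)))  →  pair(c, g(a, h(c)))   [R4 at 2.1]
6. pair(c, g(a, h(c)))  →  pair(c, h(c))   [R4 at 2]
7. pair(c, h(c))  →  pair(c, c)   [R2 at 2]

pair(c, c)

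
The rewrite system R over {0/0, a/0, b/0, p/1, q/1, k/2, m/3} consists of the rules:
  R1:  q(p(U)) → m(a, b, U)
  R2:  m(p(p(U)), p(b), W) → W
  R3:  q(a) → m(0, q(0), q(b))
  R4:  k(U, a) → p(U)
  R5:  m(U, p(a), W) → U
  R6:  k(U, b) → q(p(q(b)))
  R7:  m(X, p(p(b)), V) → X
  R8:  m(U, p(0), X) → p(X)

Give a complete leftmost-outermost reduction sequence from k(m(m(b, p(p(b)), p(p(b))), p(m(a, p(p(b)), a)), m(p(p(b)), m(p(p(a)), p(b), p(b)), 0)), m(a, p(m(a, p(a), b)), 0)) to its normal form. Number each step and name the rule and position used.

p(b)

1. k(m(m(b, p(p(b)), p(p(b))), p(m(a, p(p(b)), a)), m(p(p(b)), m(p(p(a)), p(b), p(b)), 0)), m(a, p(m(a, p(a), b)), 0))  →  k(m(b, p(m(a, p(p(b)), a)), m(p(p(b)), m(p(p(a)), p(b), p(b)), 0)), m(a, p(m(a, p(a), b)), 0))   [R7 at 1.1]
2. k(m(b, p(m(a, p(p(b)), a)), m(p(p(b)), m(p(p(a)), p(b), p(b)), 0)), m(a, p(m(a, p(a), b)), 0))  →  k(m(b, p(a), m(p(p(b)), m(p(p(a)), p(b), p(b)), 0)), m(a, p(m(a, p(a), b)), 0))   [R7 at 1.2.1]
3. k(m(b, p(a), m(p(p(b)), m(p(p(a)), p(b), p(b)), 0)), m(a, p(m(a, p(a), b)), 0))  →  k(b, m(a, p(m(a, p(a), b)), 0))   [R5 at 1]
4. k(b, m(a, p(m(a, p(a), b)), 0))  →  k(b, m(a, p(a), 0))   [R5 at 2.2.1]
5. k(b, m(a, p(a), 0))  →  k(b, a)   [R5 at 2]
6. k(b, a)  →  p(b)   [R4 at ε]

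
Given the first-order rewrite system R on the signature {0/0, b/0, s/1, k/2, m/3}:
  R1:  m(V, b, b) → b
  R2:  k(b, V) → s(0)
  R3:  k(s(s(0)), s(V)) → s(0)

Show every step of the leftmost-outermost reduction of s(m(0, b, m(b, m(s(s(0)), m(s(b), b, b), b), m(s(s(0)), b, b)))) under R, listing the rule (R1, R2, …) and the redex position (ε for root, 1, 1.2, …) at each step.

1. s(m(0, b, m(b, m(s(s(0)), m(s(b), b, b), b), m(s(s(0)), b, b))))  →  s(m(0, b, m(b, m(s(s(0)), b, b), m(s(s(0)), b, b))))   [R1 at 1.3.2.2]
2. s(m(0, b, m(b, m(s(s(0)), b, b), m(s(s(0)), b, b))))  →  s(m(0, b, m(b, b, m(s(s(0)), b, b))))   [R1 at 1.3.2]
3. s(m(0, b, m(b, b, m(s(s(0)), b, b))))  →  s(m(0, b, m(b, b, b)))   [R1 at 1.3.3]
4. s(m(0, b, m(b, b, b)))  →  s(m(0, b, b))   [R1 at 1.3]
5. s(m(0, b, b))  →  s(b)   [R1 at 1]

s(b)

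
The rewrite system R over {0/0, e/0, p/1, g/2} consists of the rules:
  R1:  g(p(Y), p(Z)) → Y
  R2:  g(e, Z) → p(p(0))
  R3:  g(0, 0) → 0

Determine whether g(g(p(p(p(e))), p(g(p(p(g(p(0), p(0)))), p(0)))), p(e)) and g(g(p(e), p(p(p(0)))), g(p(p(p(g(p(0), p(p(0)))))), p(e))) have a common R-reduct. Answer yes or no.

Reduce t₁ = g(g(p(p(p(e))), p(g(p(p(g(p(0), p(0)))), p(0)))), p(e)):
1. g(g(p(p(p(e))), p(g(p(p(g(p(0), p(0)))), p(0)))), p(e))  →  g(p(p(e)), p(e))   [R1 at 1]
2. g(p(p(e)), p(e))  →  p(e)   [R1 at ε]

Reduce t₂ = g(g(p(e), p(p(p(0)))), g(p(p(p(g(p(0), p(p(0)))))), p(e))):
1. g(g(p(e), p(p(p(0)))), g(p(p(p(g(p(0), p(p(0)))))), p(e)))  →  g(e, g(p(p(p(g(p(0), p(p(0)))))), p(e)))   [R1 at 1]
2. g(e, g(p(p(p(g(p(0), p(p(0)))))), p(e)))  →  p(p(0))   [R2 at ε]

no — NF(t₁) = p(e), NF(t₂) = p(p(0))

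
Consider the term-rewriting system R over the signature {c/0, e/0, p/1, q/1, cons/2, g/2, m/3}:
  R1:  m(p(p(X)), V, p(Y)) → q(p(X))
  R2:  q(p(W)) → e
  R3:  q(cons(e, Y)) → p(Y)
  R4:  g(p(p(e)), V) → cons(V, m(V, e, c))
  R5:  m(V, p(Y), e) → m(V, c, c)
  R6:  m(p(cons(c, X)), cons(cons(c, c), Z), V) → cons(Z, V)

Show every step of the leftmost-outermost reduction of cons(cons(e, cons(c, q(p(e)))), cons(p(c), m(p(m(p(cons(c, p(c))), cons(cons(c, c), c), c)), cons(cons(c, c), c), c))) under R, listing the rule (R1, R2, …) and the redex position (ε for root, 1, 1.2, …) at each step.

cons(cons(e, cons(c, e)), cons(p(c), cons(c, c)))

1. cons(cons(e, cons(c, q(p(e)))), cons(p(c), m(p(m(p(cons(c, p(c))), cons(cons(c, c), c), c)), cons(cons(c, c), c), c)))  →  cons(cons(e, cons(c, e)), cons(p(c), m(p(m(p(cons(c, p(c))), cons(cons(c, c), c), c)), cons(cons(c, c), c), c)))   [R2 at 1.2.2]
2. cons(cons(e, cons(c, e)), cons(p(c), m(p(m(p(cons(c, p(c))), cons(cons(c, c), c), c)), cons(cons(c, c), c), c)))  →  cons(cons(e, cons(c, e)), cons(p(c), m(p(cons(c, c)), cons(cons(c, c), c), c)))   [R6 at 2.2.1.1]
3. cons(cons(e, cons(c, e)), cons(p(c), m(p(cons(c, c)), cons(cons(c, c), c), c)))  →  cons(cons(e, cons(c, e)), cons(p(c), cons(c, c)))   [R6 at 2.2]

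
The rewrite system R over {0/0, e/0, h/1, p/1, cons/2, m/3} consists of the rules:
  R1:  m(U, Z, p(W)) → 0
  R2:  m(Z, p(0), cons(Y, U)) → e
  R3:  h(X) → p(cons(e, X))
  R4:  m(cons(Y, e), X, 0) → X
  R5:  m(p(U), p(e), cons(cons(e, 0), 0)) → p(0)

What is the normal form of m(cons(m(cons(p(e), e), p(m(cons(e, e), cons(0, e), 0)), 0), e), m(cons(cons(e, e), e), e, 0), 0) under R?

1. m(cons(m(cons(p(e), e), p(m(cons(e, e), cons(0, e), 0)), 0), e), m(cons(cons(e, e), e), e, 0), 0)  →  m(cons(cons(e, e), e), e, 0)   [R4 at ε]
2. m(cons(cons(e, e), e), e, 0)  →  e   [R4 at ε]

e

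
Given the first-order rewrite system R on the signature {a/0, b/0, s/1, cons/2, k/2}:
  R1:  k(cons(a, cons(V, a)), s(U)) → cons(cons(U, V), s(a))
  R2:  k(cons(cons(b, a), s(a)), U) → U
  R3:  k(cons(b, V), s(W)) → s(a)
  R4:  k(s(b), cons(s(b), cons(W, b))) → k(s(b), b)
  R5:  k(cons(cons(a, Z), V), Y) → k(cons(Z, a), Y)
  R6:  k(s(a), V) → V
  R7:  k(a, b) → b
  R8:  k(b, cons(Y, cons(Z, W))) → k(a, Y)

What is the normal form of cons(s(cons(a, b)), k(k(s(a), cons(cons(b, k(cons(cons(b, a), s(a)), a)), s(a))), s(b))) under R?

cons(s(cons(a, b)), s(b))

1. cons(s(cons(a, b)), k(k(s(a), cons(cons(b, k(cons(cons(b, a), s(a)), a)), s(a))), s(b)))  →  cons(s(cons(a, b)), k(cons(cons(b, k(cons(cons(b, a), s(a)), a)), s(a)), s(b)))   [R6 at 2.1]
2. cons(s(cons(a, b)), k(cons(cons(b, k(cons(cons(b, a), s(a)), a)), s(a)), s(b)))  →  cons(s(cons(a, b)), k(cons(cons(b, a), s(a)), s(b)))   [R2 at 2.1.1.2]
3. cons(s(cons(a, b)), k(cons(cons(b, a), s(a)), s(b)))  →  cons(s(cons(a, b)), s(b))   [R2 at 2]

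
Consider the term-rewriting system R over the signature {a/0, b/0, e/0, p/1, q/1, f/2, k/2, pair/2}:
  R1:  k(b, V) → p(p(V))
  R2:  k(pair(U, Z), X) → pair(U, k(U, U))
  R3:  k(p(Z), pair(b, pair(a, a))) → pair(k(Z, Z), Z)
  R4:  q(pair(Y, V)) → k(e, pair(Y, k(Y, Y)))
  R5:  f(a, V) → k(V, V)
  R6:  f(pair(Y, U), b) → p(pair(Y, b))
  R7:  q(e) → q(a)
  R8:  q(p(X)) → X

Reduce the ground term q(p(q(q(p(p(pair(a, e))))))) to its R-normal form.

1. q(p(q(q(p(p(pair(a, e)))))))  →  q(q(p(p(pair(a, e)))))   [R8 at ε]
2. q(q(p(p(pair(a, e)))))  →  q(p(pair(a, e)))   [R8 at 1]
3. q(p(pair(a, e)))  →  pair(a, e)   [R8 at ε]

pair(a, e)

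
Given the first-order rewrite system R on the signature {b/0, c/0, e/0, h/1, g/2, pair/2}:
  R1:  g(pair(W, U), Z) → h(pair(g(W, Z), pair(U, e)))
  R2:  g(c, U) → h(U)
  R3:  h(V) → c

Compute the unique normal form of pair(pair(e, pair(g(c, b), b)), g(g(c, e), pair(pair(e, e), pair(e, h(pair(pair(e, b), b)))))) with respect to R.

1. pair(pair(e, pair(g(c, b), b)), g(g(c, e), pair(pair(e, e), pair(e, h(pair(pair(e, b), b))))))  →  pair(pair(e, pair(h(b), b)), g(g(c, e), pair(pair(e, e), pair(e, h(pair(pair(e, b), b))))))   [R2 at 1.2.1]
2. pair(pair(e, pair(h(b), b)), g(g(c, e), pair(pair(e, e), pair(e, h(pair(pair(e, b), b))))))  →  pair(pair(e, pair(c, b)), g(g(c, e), pair(pair(e, e), pair(e, h(pair(pair(e, b), b))))))   [R3 at 1.2.1]
3. pair(pair(e, pair(c, b)), g(g(c, e), pair(pair(e, e), pair(e, h(pair(pair(e, b), b))))))  →  pair(pair(e, pair(c, b)), g(h(e), pair(pair(e, e), pair(e, h(pair(pair(e, b), b))))))   [R2 at 2.1]
4. pair(pair(e, pair(c, b)), g(h(e), pair(pair(e, e), pair(e, h(pair(pair(e, b), b))))))  →  pair(pair(e, pair(c, b)), g(c, pair(pair(e, e), pair(e, h(pair(pair(e, b), b))))))   [R3 at 2.1]
5. pair(pair(e, pair(c, b)), g(c, pair(pair(e, e), pair(e, h(pair(pair(e, b), b))))))  →  pair(pair(e, pair(c, b)), h(pair(pair(e, e), pair(e, h(pair(pair(e, b), b))))))   [R2 at 2]
6. pair(pair(e, pair(c, b)), h(pair(pair(e, e), pair(e, h(pair(pair(e, b), b))))))  →  pair(pair(e, pair(c, b)), c)   [R3 at 2]

pair(pair(e, pair(c, b)), c)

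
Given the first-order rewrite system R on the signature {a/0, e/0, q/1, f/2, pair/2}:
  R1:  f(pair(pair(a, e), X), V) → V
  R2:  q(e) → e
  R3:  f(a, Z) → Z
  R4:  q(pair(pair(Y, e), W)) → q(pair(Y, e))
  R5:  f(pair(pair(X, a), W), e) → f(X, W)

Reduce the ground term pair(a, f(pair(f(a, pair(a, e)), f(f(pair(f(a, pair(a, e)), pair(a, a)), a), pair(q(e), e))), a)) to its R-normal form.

1. pair(a, f(pair(f(a, pair(a, e)), f(f(pair(f(a, pair(a, e)), pair(a, a)), a), pair(q(e), e))), a))  →  pair(a, f(pair(pair(a, e), f(f(pair(f(a, pair(a, e)), pair(a, a)), a), pair(q(e), e))), a))   [R3 at 2.1.1]
2. pair(a, f(pair(pair(a, e), f(f(pair(f(a, pair(a, e)), pair(a, a)), a), pair(q(e), e))), a))  →  pair(a, a)   [R1 at 2]

pair(a, a)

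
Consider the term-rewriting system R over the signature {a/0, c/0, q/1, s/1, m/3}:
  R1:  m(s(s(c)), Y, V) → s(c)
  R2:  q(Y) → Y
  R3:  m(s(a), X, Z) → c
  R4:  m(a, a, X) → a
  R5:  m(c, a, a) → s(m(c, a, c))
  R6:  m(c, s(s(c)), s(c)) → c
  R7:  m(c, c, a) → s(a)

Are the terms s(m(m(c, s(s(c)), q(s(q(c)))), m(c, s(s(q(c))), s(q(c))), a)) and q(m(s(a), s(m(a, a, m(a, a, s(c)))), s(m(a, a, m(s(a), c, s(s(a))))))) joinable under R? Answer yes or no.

Reduce t₁ = s(m(m(c, s(s(c)), q(s(q(c)))), m(c, s(s(q(c))), s(q(c))), a)):
1. s(m(m(c, s(s(c)), q(s(q(c)))), m(c, s(s(q(c))), s(q(c))), a))  →  s(m(m(c, s(s(c)), s(q(c))), m(c, s(s(q(c))), s(q(c))), a))   [R2 at 1.1.3]
2. s(m(m(c, s(s(c)), s(q(c))), m(c, s(s(q(c))), s(q(c))), a))  →  s(m(m(c, s(s(c)), s(c)), m(c, s(s(q(c))), s(q(c))), a))   [R2 at 1.1.3.1]
3. s(m(m(c, s(s(c)), s(c)), m(c, s(s(q(c))), s(q(c))), a))  →  s(m(c, m(c, s(s(q(c))), s(q(c))), a))   [R6 at 1.1]
4. s(m(c, m(c, s(s(q(c))), s(q(c))), a))  →  s(m(c, m(c, s(s(c)), s(q(c))), a))   [R2 at 1.2.2.1.1]
5. s(m(c, m(c, s(s(c)), s(q(c))), a))  →  s(m(c, m(c, s(s(c)), s(c)), a))   [R2 at 1.2.3.1]
6. s(m(c, m(c, s(s(c)), s(c)), a))  →  s(m(c, c, a))   [R6 at 1.2]
7. s(m(c, c, a))  →  s(s(a))   [R7 at 1]

Reduce t₂ = q(m(s(a), s(m(a, a, m(a, a, s(c)))), s(m(a, a, m(s(a), c, s(s(a))))))):
1. q(m(s(a), s(m(a, a, m(a, a, s(c)))), s(m(a, a, m(s(a), c, s(s(a)))))))  →  m(s(a), s(m(a, a, m(a, a, s(c)))), s(m(a, a, m(s(a), c, s(s(a))))))   [R2 at ε]
2. m(s(a), s(m(a, a, m(a, a, s(c)))), s(m(a, a, m(s(a), c, s(s(a))))))  →  c   [R3 at ε]

no — NF(t₁) = s(s(a)), NF(t₂) = c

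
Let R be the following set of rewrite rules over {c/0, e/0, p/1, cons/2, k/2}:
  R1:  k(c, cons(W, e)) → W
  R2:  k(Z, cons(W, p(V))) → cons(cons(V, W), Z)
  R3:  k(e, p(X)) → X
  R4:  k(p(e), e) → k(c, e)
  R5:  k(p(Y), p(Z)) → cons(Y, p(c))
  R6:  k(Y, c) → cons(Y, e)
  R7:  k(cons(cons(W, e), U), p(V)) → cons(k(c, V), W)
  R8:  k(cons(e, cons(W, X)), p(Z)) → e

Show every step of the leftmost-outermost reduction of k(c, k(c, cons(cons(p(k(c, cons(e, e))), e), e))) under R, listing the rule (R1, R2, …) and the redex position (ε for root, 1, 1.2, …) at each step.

p(e)

1. k(c, k(c, cons(cons(p(k(c, cons(e, e))), e), e)))  →  k(c, cons(p(k(c, cons(e, e))), e))   [R1 at 2]
2. k(c, cons(p(k(c, cons(e, e))), e))  →  p(k(c, cons(e, e)))   [R1 at ε]
3. p(k(c, cons(e, e)))  →  p(e)   [R1 at 1]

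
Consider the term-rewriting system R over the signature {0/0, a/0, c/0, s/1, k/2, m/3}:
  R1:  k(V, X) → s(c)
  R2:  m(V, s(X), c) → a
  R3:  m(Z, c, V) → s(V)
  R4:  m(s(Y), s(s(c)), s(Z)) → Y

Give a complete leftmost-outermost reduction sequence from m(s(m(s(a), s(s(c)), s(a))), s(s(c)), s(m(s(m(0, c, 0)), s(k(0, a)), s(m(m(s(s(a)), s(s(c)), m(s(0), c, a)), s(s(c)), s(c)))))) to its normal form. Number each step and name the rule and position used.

a

1. m(s(m(s(a), s(s(c)), s(a))), s(s(c)), s(m(s(m(0, c, 0)), s(k(0, a)), s(m(m(s(s(a)), s(s(c)), m(s(0), c, a)), s(s(c)), s(c))))))  →  m(s(a), s(s(c)), s(a))   [R4 at ε]
2. m(s(a), s(s(c)), s(a))  →  a   [R4 at ε]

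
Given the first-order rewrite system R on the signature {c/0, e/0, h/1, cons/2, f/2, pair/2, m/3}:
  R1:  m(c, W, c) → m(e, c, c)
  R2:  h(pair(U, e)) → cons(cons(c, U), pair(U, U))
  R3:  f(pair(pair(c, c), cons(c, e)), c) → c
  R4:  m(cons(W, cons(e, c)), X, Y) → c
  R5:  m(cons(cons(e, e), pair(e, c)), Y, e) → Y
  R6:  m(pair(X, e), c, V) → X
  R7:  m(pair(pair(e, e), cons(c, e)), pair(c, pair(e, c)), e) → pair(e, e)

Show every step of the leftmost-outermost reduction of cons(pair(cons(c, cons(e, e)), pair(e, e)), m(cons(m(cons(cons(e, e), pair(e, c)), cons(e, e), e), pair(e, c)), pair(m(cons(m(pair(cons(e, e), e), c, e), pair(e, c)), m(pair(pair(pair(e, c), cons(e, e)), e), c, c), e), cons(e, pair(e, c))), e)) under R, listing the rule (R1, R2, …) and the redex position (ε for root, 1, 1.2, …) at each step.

cons(pair(cons(c, cons(e, e)), pair(e, e)), pair(pair(pair(e, c), cons(e, e)), cons(e, pair(e, c))))

1. cons(pair(cons(c, cons(e, e)), pair(e, e)), m(cons(m(cons(cons(e, e), pair(e, c)), cons(e, e), e), pair(e, c)), pair(m(cons(m(pair(cons(e, e), e), c, e), pair(e, c)), m(pair(pair(pair(e, c), cons(e, e)), e), c, c), e), cons(e, pair(e, c))), e))  →  cons(pair(cons(c, cons(e, e)), pair(e, e)), m(cons(cons(e, e), pair(e, c)), pair(m(cons(m(pair(cons(e, e), e), c, e), pair(e, c)), m(pair(pair(pair(e, c), cons(e, e)), e), c, c), e), cons(e, pair(e, c))), e))   [R5 at 2.1.1]
2. cons(pair(cons(c, cons(e, e)), pair(e, e)), m(cons(cons(e, e), pair(e, c)), pair(m(cons(m(pair(cons(e, e), e), c, e), pair(e, c)), m(pair(pair(pair(e, c), cons(e, e)), e), c, c), e), cons(e, pair(e, c))), e))  →  cons(pair(cons(c, cons(e, e)), pair(e, e)), pair(m(cons(m(pair(cons(e, e), e), c, e), pair(e, c)), m(pair(pair(pair(e, c), cons(e, e)), e), c, c), e), cons(e, pair(e, c))))   [R5 at 2]
3. cons(pair(cons(c, cons(e, e)), pair(e, e)), pair(m(cons(m(pair(cons(e, e), e), c, e), pair(e, c)), m(pair(pair(pair(e, c), cons(e, e)), e), c, c), e), cons(e, pair(e, c))))  →  cons(pair(cons(c, cons(e, e)), pair(e, e)), pair(m(cons(cons(e, e), pair(e, c)), m(pair(pair(pair(e, c), cons(e, e)), e), c, c), e), cons(e, pair(e, c))))   [R6 at 2.1.1.1]
4. cons(pair(cons(c, cons(e, e)), pair(e, e)), pair(m(cons(cons(e, e), pair(e, c)), m(pair(pair(pair(e, c), cons(e, e)), e), c, c), e), cons(e, pair(e, c))))  →  cons(pair(cons(c, cons(e, e)), pair(e, e)), pair(m(pair(pair(pair(e, c), cons(e, e)), e), c, c), cons(e, pair(e, c))))   [R5 at 2.1]
5. cons(pair(cons(c, cons(e, e)), pair(e, e)), pair(m(pair(pair(pair(e, c), cons(e, e)), e), c, c), cons(e, pair(e, c))))  →  cons(pair(cons(c, cons(e, e)), pair(e, e)), pair(pair(pair(e, c), cons(e, e)), cons(e, pair(e, c))))   [R6 at 2.1]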